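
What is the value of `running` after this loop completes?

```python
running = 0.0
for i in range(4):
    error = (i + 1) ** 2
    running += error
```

Sum of squared losses 1² + 2² + ... + 4²
`running` takes the values: 0.0 → 1.0 → 5.0 → 14.0 → 30.0

Answer: 30.0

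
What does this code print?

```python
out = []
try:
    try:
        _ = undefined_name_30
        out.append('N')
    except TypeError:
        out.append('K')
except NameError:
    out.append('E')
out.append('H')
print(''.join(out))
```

Execution trace: 'E' (outer except NameError) → 'H' (after the try/except). Output: EH

Answer: EH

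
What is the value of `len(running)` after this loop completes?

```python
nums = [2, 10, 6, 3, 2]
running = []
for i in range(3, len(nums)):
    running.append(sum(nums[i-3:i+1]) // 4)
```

Number of 4-element averages
`running` takes the values: [] → [5] → [5, 5]
So `len(running)` = 2

Answer: 2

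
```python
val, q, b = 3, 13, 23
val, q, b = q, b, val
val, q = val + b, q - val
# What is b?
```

Trace:
`val, q, b = 3, 13, 23` → val = 3; q = 13; b = 23
`val, q, b = q, b, val` → val = 13; q = 23; b = 3
`val, q = val + b, q - val` → val = 16; q = 10
So b = 3

Answer: 3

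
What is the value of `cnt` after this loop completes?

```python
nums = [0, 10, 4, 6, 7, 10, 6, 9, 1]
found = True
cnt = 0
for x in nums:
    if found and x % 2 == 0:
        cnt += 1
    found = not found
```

Count even values at even positions
`cnt` takes the values: 0 → 1 → 2 → 3

Answer: 3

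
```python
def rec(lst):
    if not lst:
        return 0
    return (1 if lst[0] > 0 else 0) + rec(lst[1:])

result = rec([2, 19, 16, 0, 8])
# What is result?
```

Count of positive elements in [2, 19, 16, 0, 8] = 4

Answer: 4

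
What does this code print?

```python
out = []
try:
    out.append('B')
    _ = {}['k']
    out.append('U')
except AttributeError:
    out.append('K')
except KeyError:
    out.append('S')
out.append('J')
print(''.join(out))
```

Execution trace: 'B' (try body) → 'S' (except KeyError) → 'J' (after the try/except). Output: BSJ

Answer: BSJ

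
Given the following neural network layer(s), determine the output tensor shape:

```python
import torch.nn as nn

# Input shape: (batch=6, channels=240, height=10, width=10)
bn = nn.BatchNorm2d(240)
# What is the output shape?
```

Input: (6, 240, 10, 10) -> Output: (6, 240, 10, 10)

Answer: (6, 240, 10, 10)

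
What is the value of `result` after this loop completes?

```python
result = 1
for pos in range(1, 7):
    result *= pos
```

6! = 720
`result` takes the values: 1 → 2 → 6 → 24 → 120 → 720

Answer: 720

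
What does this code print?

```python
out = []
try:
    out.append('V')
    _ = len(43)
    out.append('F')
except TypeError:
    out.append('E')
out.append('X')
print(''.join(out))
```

Execution trace: 'V' (try body) → 'E' (except TypeError) → 'X' (after the try/except). Output: VEX

Answer: VEX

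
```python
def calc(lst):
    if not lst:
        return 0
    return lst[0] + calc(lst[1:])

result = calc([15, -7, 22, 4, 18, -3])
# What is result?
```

15 + (-7) + 22 + 4 + 18 + (-3) + 0 = 49

Answer: 49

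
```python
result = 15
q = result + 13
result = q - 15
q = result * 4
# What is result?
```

Trace:
`result = 15` → result = 15
`q = result + 13` → q = 28
`result = q - 15` → result = 13
`q = result * 4` → q = 52
So result = 13

Answer: 13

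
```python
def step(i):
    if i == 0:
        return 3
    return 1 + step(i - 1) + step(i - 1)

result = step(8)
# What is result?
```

step(i) = 1 + 2·step(i-1), step(0)=3. Closed form: (3+1)·2^8 - 1 = 1023.

Answer: 1023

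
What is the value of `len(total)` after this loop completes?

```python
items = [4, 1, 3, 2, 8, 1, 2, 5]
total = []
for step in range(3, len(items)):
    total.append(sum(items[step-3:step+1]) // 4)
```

Number of 4-element averages
`total` takes the values: [] → [2] → [2, 3] → [2, 3, 3] → [2, 3, 3, 3] → [2, 3, 3, 3, 4]
So `len(total)` = 5

Answer: 5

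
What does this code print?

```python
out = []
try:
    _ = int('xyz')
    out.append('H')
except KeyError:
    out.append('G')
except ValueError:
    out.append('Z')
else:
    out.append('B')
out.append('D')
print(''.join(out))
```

Execution trace: 'Z' (except ValueError) → 'D' (after the try/except). Output: ZD

Answer: ZD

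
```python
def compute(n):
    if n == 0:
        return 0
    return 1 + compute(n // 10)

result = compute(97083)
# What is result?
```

Count of digits of 97083: 5

Answer: 5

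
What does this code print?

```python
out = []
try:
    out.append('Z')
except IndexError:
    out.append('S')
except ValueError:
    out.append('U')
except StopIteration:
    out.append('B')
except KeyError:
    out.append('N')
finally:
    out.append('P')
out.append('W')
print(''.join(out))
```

Execution trace: 'Z' (try body, no exception) → 'P' (finally) → 'W' (after the try/except). Output: ZPW

Answer: ZPW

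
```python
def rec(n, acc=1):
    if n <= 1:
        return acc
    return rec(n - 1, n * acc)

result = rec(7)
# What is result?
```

Accumulator trace (n, acc): (7, 1) -> (6, 7) -> (5, 42) -> (4, 210) -> (3, 840) -> (2, 2520) -> (1, 5040) -> return 5040

Answer: 5040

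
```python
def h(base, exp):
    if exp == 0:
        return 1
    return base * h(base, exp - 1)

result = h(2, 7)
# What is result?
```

h(2, 7) = 2 * 2 * 2 * 2 * 2 * 2 * 2 = 128

Answer: 128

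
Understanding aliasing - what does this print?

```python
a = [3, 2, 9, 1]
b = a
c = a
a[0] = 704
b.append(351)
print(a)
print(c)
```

Key concept: multiple aliases.
Step by step:
`a = [3, 2, 9, 1]` → a = [3, 2, 9, 1]
`b = a` → b = [3, 2, 9, 1] (same object as a)
`c = a` → c = [3, 2, 9, 1] (same object as a, b)
`a[0] = 704` → a = [704, 2, 9, 1] (same object as b, c); b = [704, 2, 9, 1] (same object as a, c); c = [704, 2, 9, 1] (same object as a, b)
`b.append(351)` → a = [704, 2, 9, 1, 351] (same object as b, c); b = [704, 2, 9, 1, 351] (same object as a, c); c = [704, 2, 9, 1, 351] (same object as a, b)
`print(a)` → prints [704, 2, 9, 1, 351]
`print(c)` → prints [704, 2, 9, 1, 351]

Answer:
[704, 2, 9, 1, 351]
[704, 2, 9, 1, 351]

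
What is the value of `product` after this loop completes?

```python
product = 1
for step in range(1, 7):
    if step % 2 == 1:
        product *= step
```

Product of odd numbers 1 to 6
`product` takes the values: 1 → 3 → 15

Answer: 15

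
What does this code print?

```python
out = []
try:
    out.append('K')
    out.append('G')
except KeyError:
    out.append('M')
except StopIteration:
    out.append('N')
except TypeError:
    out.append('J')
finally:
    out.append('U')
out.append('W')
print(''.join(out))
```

Execution trace: 'K' (try body) → 'G' (try body, no exception) → 'U' (finally) → 'W' (after the try/except). Output: KGUW

Answer: KGUW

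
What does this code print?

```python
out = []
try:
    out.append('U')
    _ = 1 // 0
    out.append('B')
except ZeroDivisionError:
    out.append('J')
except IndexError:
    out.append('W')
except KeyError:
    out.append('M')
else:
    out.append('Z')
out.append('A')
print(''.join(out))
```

Execution trace: 'U' (try body) → 'J' (except ZeroDivisionError) → 'A' (after the try/except). Output: UJA

Answer: UJA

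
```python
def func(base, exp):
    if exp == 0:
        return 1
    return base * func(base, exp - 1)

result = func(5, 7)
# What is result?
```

func(5, 7) = 5 * 5 * 5 * 5 * 5 * 5 * 5 = 78125

Answer: 78125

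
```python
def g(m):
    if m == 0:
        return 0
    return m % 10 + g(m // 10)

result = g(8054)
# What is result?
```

Sum of digits of 8054: 4 + 5 + 0 + 8 = 17

Answer: 17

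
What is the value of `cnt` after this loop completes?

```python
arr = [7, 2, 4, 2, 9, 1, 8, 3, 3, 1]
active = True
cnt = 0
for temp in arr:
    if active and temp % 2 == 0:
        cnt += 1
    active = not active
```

Count even values at even positions
`cnt` takes the values: 0 → 1 → 2

Answer: 2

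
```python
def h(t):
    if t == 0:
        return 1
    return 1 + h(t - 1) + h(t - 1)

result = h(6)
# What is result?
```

h(t) = 1 + 2·h(t-1), h(0)=1. Closed form: (1+1)·2^6 - 1 = 127.

Answer: 127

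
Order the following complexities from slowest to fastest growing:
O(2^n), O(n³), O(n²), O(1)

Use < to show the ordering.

Ordered by growth rate: O(1) < O(n²) < O(n³) < O(2^n)

Answer: O(1) < O(n²) < O(n³) < O(2^n)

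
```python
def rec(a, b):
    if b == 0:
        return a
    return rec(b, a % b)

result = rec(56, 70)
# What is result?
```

rec(56, 70) -> rec(70, 56) -> rec(56, 14) -> rec(14, 0) -> 14

Answer: 14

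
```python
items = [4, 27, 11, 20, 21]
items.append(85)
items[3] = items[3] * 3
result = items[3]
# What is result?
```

Trace:
`items = [4, 27, 11, 20, 21]` → items = [4, 27, 11, 20, 21]
`items.append(85)` → items = [4, 27, 11, 20, 21, 85]
`items[3] = items[3] * 3` → items = [4, 27, 11, 60, 21, 85]
`result = items[3]` → result = 60
So result = 60

Answer: 60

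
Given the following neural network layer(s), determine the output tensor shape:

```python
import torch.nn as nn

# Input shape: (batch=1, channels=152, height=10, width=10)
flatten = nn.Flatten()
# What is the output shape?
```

Input: (1, 152, 10, 10) -> Output: (1, 15200)

Answer: (1, 15200)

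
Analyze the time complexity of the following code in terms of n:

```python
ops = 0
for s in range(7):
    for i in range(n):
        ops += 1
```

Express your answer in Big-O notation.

Each loop level contributes: 1 × n. Multiplying the contributions gives O(n).

Answer: O(n)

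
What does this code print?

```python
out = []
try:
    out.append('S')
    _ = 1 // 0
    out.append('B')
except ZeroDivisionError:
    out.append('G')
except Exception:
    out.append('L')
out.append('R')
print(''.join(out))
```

Execution trace: 'S' (try body) → 'G' (except ZeroDivisionError) → 'R' (after the try/except). Output: SGR

Answer: SGR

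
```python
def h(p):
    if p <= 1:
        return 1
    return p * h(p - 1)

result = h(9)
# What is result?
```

h(9) = 9 * 8 * 7 * 6 * 5 * 4 * 3 * 2 * 1 = 362880

Answer: 362880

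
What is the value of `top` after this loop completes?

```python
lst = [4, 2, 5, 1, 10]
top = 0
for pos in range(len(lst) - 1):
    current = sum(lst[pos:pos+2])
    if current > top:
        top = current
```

Max sum of 2-element window in [4, 2, 5, 1, 10]
`top` takes the values: 0 → 6 → 7 → 11

Answer: 11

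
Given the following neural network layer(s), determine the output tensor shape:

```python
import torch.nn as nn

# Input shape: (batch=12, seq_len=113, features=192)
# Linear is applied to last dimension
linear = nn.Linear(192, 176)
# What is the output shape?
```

Input: (12, 113, 192) -> Output: (12, 113, 176)

Answer: (12, 113, 176)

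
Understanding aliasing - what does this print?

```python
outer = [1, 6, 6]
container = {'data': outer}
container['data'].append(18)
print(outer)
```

Key concept: dict holds reference to list.
Step by step:
`outer = [1, 6, 6]` → outer = [1, 6, 6]
`container = {'data': outer}` → container = {'data': [1, 6, 6]}
`container['data'].append(18)` → outer = [1, 6, 6, 18]; container = {'data': [1, 6, 6, 18]}
`print(outer)` → prints [1, 6, 6, 18]

Answer: [1, 6, 6, 18]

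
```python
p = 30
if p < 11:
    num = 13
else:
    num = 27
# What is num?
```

Trace:
`p = 30` → p = 30
`if p < 11: ...` → p < 11 is False, take else branch → num = 27
So num = 27

Answer: 27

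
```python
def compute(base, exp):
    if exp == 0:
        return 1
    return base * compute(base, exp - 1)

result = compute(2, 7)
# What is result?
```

compute(2, 7) = 2 * 2 * 2 * 2 * 2 * 2 * 2 = 128

Answer: 128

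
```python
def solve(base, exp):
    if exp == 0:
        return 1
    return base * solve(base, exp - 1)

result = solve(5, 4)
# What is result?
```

solve(5, 4) = 5 * 5 * 5 * 5 = 625

Answer: 625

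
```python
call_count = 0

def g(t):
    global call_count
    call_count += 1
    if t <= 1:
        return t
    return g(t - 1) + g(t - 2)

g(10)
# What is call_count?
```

Calls(t) = 1 + Calls(t-1) + Calls(t-2); Calls(0)=Calls(1)=1. For t=10 this gives 177.

Answer: 177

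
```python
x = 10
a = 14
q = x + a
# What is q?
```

Trace:
`x = 10` → x = 10
`a = 14` → a = 14
`q = x + a` → q = 24
So q = 24

Answer: 24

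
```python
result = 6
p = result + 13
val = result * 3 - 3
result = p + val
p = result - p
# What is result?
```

Trace:
`result = 6` → result = 6
`p = result + 13` → p = 19
`val = result * 3 - 3` → val = 15
`result = p + val` → result = 34
`p = result - p` → p = 15
So result = 34

Answer: 34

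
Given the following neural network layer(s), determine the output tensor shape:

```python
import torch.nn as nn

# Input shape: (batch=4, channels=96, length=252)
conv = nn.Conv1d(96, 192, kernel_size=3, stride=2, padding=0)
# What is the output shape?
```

Input: (4, 96, 252) -> Output: (4, 192, 125)

Answer: (4, 192, 125)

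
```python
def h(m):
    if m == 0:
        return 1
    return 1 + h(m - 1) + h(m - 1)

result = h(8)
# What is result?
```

h(m) = 1 + 2·h(m-1), h(0)=1. Closed form: (1+1)·2^8 - 1 = 511.

Answer: 511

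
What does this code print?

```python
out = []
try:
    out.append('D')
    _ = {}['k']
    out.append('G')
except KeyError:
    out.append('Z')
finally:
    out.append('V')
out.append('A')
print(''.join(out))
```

Execution trace: 'D' (try body) → 'Z' (except KeyError) → 'V' (finally) → 'A' (after the try/except). Output: DZVA

Answer: DZVA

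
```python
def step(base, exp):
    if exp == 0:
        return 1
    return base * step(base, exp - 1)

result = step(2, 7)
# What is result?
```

step(2, 7) = 2 * 2 * 2 * 2 * 2 * 2 * 2 = 128

Answer: 128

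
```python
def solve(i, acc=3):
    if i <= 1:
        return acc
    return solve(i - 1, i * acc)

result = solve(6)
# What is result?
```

Accumulator trace (n, acc): (6, 3) -> (5, 18) -> (4, 90) -> (3, 360) -> (2, 1080) -> (1, 2160) -> return 2160

Answer: 2160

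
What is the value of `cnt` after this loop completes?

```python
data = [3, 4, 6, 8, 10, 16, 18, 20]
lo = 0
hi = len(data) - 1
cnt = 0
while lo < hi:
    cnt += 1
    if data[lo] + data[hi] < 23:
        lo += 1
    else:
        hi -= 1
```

Steps to find pair summing to 23
`cnt` takes the values: 0 → 1 → 2 → 3 → 4 → 5 → 6 → 7

Answer: 7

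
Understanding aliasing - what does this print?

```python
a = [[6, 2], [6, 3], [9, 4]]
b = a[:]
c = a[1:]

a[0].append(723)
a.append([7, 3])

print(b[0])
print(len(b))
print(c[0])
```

Key concept: slice with nested mutation.
Step by step:
`a = [[6, 2], [6, 3], [9, 4]]` → a = [[6, 2], [6, 3], [9, 4]]
`b = a[:]` → b = [[6, 2], [6, 3], [9, 4]]
`c = a[1:]` → c = [[6, 3], [9, 4]]
`a[0].append(723)` → a = [[6, 2, 723], [6, 3], [9, 4]]; b = [[6, 2, 723], [6, 3], [9, 4]]
`a.append([7, 3])` → a = [[6, 2, 723], [6, 3], [9, 4], [7, 3]]
`print(b[0])` → prints [6, 2, 723]
`print(len(b))` → prints 3
`print(c[0])` → prints [6, 3]

Answer:
[6, 2, 723]
3
[6, 3]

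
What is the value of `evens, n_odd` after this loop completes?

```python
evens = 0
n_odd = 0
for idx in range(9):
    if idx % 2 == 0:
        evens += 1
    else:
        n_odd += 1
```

Count evens and odds in range(9)
`evens, n_odd` takes the values: (0, 0) → (1, 0) → (1, 1) → (2, 1) → (2, 2) → (3, 2) → (3, 3) → (4, 3) → (4, 4) → (5, 4)

Answer: 5, 4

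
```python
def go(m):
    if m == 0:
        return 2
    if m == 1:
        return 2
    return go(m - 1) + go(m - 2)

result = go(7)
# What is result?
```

Build up from base cases: go(0)=2, go(1)=2, go(2)=4, go(3)=6, go(4)=10, go(5)=16, go(6)=26, ..., go(7)=42

Answer: 42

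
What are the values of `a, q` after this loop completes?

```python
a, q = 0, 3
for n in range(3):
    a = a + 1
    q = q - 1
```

a goes 0→3, q goes 3→0
`a, q` takes the values: (0, 3) → (1, 3) → (1, 2) → (2, 2) → (2, 1) → (3, 1) → (3, 0)

Answer: 3, 0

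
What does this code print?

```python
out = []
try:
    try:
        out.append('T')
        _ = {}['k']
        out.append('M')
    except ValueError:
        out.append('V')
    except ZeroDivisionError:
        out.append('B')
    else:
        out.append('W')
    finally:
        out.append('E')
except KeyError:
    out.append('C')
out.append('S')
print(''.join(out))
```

Execution trace: 'T' (try body) → 'E' (finally) → 'C' (outer except KeyError) → 'S' (after the try/except). Output: TECS

Answer: TECS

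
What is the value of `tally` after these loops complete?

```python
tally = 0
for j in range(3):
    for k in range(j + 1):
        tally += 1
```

Triangle: 1 + 2 + ... + 3
`tally` takes the values: 0 → 1 → 2 → 3 → 4 → 5 → 6

Answer: 6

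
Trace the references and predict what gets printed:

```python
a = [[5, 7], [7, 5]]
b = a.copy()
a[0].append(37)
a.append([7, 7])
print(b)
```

Key concept: shallow copy with nested lists.
Step by step:
`a = [[5, 7], [7, 5]]` → a = [[5, 7], [7, 5]]
`b = a.copy()` → b = [[5, 7], [7, 5]]
`a[0].append(37)` → a = [[5, 7, 37], [7, 5]]; b = [[5, 7, 37], [7, 5]]
`a.append([7, 7])` → a = [[5, 7, 37], [7, 5], [7, 7]]
`print(b)` → prints [[5, 7, 37], [7, 5]]

Answer: [[5, 7, 37], [7, 5]]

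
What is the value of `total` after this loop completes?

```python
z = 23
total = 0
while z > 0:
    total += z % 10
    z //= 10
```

Sum digits of 23
`total` takes the values: 0 → 3 → 5

Answer: 5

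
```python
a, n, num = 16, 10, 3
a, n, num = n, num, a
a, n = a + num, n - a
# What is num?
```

Trace:
`a, n, num = 16, 10, 3` → a = 16; n = 10; num = 3
`a, n, num = n, num, a` → a = 10; n = 3; num = 16
`a, n = a + num, n - a` → a = 26; n = -7
So num = 16

Answer: 16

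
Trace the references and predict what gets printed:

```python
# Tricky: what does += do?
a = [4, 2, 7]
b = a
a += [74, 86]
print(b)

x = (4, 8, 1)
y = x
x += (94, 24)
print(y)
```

Key concept: += behavior differs for mutable vs immutable.
Step by step:
`a = [4, 2, 7]` → a = [4, 2, 7]
`b = a` → b = [4, 2, 7] (same object as a)
`a += [74, 86]` → a = [4, 2, 7, 74, 86] (same object as b); b = [4, 2, 7, 74, 86] (same object as a)
`print(b)` → prints [4, 2, 7, 74, 86]
`x = (4, 8, 1)` → x = (4, 8, 1)
`y = x` → y = (4, 8, 1)
`x += (94, 24)` → x = (4, 8, 1, 94, 24)
`print(y)` → prints (4, 8, 1)

Answer:
[4, 2, 7, 74, 86]
(4, 8, 1)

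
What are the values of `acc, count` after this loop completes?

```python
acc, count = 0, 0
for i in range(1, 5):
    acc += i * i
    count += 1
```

Sum of squares and count
`acc, count` takes the values: (0, 0) → (1, 0) → (1, 1) → (5, 1) → (5, 2) → (14, 2) → (14, 3) → (30, 3) → (30, 4)

Answer: 30, 4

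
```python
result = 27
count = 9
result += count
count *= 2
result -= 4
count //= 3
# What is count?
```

Trace:
`result = 27` → result = 27
`count = 9` → count = 9
`result += count` → result = 36
`count *= 2` → count = 18
`result -= 4` → result = 32
`count //= 3` → count = 6
So count = 6

Answer: 6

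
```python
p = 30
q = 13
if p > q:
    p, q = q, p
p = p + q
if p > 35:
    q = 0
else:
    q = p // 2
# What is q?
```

Trace:
`p = 30` → p = 30
`q = 13` → q = 13
`if p > q: ...` → p > q is True → p = 13; q = 30
`p = p + q` → p = 43
`if p > 35: ...` → p > 35 is True → q = 0
So q = 0

Answer: 0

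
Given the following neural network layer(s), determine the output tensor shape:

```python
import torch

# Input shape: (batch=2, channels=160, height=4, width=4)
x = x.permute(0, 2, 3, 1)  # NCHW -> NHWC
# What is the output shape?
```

Input: (2, 160, 4, 4) -> Output: (2, 4, 4, 160)

Answer: (2, 4, 4, 160)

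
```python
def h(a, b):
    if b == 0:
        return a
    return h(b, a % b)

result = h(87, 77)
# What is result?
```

h(87, 77) -> h(77, 10) -> h(10, 7) -> h(7, 3) -> h(3, 1) -> h(1, 0) -> 1

Answer: 1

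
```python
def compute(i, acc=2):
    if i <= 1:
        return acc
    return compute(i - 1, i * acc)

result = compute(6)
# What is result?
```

Accumulator trace (n, acc): (6, 2) -> (5, 12) -> (4, 60) -> (3, 240) -> (2, 720) -> (1, 1440) -> return 1440

Answer: 1440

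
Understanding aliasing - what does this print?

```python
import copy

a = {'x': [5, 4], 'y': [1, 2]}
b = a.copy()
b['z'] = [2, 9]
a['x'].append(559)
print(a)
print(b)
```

Key concept: shallow copy of dict with mutable values.
Step by step:
`a = {'x': [5, 4], 'y': [1, 2]}` → a = {'x': [5, 4], 'y': [1, 2]}
`b = a.copy()` → b = {'x': [5, 4], 'y': [1, 2]}
`b['z'] = [2, 9]` → b = {'x': [5, 4], 'y': [1, 2], 'z': [2, 9]}
`a['x'].append(559)` → a = {'x': [5, 4, 559], 'y': [1, 2]}; b = {'x': [5, 4, 559], 'y': [1, 2], 'z': [2, 9]}
`print(a)` → prints {'x': [5, 4, 559], 'y': [1, 2]}
`print(b)` → prints {'x': [5, 4, 559], 'y': [1, 2], 'z': [2, 9]}

Answer:
{'x': [5, 4, 559], 'y': [1, 2]}
{'x': [5, 4, 559], 'y': [1, 2], 'z': [2, 9]}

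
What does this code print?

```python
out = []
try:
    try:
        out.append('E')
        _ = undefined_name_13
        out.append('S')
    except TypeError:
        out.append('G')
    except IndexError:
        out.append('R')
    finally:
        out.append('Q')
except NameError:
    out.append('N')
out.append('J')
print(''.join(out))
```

Execution trace: 'E' (try body) → 'Q' (finally) → 'N' (outer except NameError) → 'J' (after the try/except). Output: EQNJ

Answer: EQNJ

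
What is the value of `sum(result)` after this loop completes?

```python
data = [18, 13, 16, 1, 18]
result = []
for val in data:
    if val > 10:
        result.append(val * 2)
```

Sum of doubled values > 10
`result` takes the values: [] → [36] → [36, 26] → [36, 26, 32] → [36, 26, 32, 36]
So `sum(result)` = 130

Answer: 130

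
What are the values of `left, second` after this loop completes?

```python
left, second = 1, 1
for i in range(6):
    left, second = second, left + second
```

Fibonacci: after 6 iterations
`left, second` takes the values: (1, 1) → (1, 2) → (2, 3) → (3, 5) → (5, 8) → (8, 13) → (13, 21)

Answer: 13, 21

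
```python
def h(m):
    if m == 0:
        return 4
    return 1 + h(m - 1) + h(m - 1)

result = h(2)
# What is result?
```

h(m) = 1 + 2·h(m-1), h(0)=4. Closed form: (4+1)·2^2 - 1 = 19.

Answer: 19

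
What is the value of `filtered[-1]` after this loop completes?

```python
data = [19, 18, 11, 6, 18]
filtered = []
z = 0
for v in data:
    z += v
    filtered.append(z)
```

Cumulative sum ends at 72
`filtered` takes the values: [] → [19] → [19, 37] → [19, 37, 48] → [19, 37, 48, 54] → [19, 37, 48, 54, 72]
So `filtered[-1]` = 72

Answer: 72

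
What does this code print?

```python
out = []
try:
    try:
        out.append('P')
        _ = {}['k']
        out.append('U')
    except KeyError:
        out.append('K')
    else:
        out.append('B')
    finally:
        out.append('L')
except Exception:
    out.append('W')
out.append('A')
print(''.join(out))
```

Execution trace: 'P' (inner try body) → 'K' (inner except KeyError) → 'L' (inner finally) → 'A' (after the try/except). Output: PKLA

Answer: PKLA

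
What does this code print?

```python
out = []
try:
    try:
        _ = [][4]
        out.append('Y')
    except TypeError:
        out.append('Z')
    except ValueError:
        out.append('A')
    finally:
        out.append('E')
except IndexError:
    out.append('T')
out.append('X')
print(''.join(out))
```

Execution trace: 'E' (finally) → 'T' (outer except IndexError) → 'X' (after the try/except). Output: ETX

Answer: ETX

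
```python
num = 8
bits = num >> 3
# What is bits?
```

Trace:
`num = 8` → num = 8
`bits = num >> 3` → bits = 1
So bits = 1

Answer: 1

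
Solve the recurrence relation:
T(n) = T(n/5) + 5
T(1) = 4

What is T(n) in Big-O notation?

Each step divides n by 5 and adds 5. After log_5(n) steps we reach T(1)=4. So T(n) = 5·log_5(n) + 4 = O(log n).

Answer: O(log n)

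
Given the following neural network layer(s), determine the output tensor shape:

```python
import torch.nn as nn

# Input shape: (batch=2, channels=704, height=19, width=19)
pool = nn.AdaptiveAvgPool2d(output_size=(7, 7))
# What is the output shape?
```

Input: (2, 704, 19, 19) -> Output: (2, 704, 7, 7)

Answer: (2, 704, 7, 7)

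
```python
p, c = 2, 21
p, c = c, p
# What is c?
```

Trace:
`p, c = 2, 21` → p = 2; c = 21
`p, c = c, p` → p = 21; c = 2
So c = 2

Answer: 2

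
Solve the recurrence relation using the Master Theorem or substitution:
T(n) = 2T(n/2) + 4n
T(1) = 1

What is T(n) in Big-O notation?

By Master Theorem: a=2, b=2, f(n)=4n. Since log_2(2) = 1 and f(n) = Θ(n^1), Case 2 applies. T(n) = O(n log n).

Answer: O(n log n)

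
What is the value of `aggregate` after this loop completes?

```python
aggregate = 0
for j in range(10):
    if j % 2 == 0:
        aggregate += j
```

Sum of even numbers 0 to 9
`aggregate` takes the values: 0 → 2 → 6 → 12 → 20

Answer: 20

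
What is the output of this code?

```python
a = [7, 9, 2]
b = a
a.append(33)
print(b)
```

Key concept: basic list aliasing.
Step by step:
`a = [7, 9, 2]` → a = [7, 9, 2]
`b = a` → b = [7, 9, 2] (same object as a)
`a.append(33)` → a = [7, 9, 2, 33] (same object as b); b = [7, 9, 2, 33] (same object as a)
`print(b)` → prints [7, 9, 2, 33]

Answer: [7, 9, 2, 33]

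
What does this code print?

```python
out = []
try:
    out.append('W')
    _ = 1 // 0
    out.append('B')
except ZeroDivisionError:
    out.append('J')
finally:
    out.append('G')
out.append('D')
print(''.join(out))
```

Execution trace: 'W' (try body) → 'J' (except ZeroDivisionError) → 'G' (finally) → 'D' (after the try/except). Output: WJGD

Answer: WJGD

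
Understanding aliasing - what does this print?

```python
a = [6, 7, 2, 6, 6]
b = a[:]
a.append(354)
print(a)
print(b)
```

Key concept: slice [:] creates copy.
Step by step:
`a = [6, 7, 2, 6, 6]` → a = [6, 7, 2, 6, 6]
`b = a[:]` → b = [6, 7, 2, 6, 6]
`a.append(354)` → a = [6, 7, 2, 6, 6, 354]
`print(a)` → prints [6, 7, 2, 6, 6, 354]
`print(b)` → prints [6, 7, 2, 6, 6]

Answer:
[6, 7, 2, 6, 6, 354]
[6, 7, 2, 6, 6]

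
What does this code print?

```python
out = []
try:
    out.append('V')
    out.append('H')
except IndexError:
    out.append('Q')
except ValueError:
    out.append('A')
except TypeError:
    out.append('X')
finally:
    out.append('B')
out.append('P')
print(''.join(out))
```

Execution trace: 'V' (try body) → 'H' (try body, no exception) → 'B' (finally) → 'P' (after the try/except). Output: VHBP

Answer: VHBP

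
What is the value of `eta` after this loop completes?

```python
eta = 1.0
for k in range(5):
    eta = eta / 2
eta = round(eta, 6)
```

Halving LR 5 times: 1 / 2^5
`eta` takes the values: 1.0 → 0.5 → 0.25 → 0.125 → 0.0625 → 0.03125

Answer: 0.03125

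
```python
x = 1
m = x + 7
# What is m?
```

Trace:
`x = 1` → x = 1
`m = x + 7` → m = 8
So m = 8

Answer: 8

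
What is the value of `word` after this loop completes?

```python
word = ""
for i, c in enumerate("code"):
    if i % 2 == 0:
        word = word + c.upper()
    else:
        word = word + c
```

Uppercase even positions in 'code'
`word` takes the values: "" → "C" → "Co" → "CoD" → "CoDe"

Answer: "CoDe"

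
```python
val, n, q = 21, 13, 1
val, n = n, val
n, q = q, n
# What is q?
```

Trace:
`val, n, q = 21, 13, 1` → val = 21; n = 13; q = 1
`val, n = n, val` → val = 13; n = 21
`n, q = q, n` → n = 1; q = 21
So q = 21

Answer: 21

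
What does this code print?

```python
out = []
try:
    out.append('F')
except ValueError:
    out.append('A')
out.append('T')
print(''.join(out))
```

Execution trace: 'F' (try body, no exception) → 'T' (after the try/except). Output: FT

Answer: FT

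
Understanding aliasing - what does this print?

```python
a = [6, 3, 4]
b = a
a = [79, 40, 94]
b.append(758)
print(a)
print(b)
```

Key concept: rebinding vs mutation: a is rebound to a new list, b still points at the original.
Step by step:
`a = [6, 3, 4]` → a = [6, 3, 4]
`b = a` → b = [6, 3, 4] (same object as a)
`a = [79, 40, 94]` → a = [79, 40, 94]
`b.append(758)` → b = [6, 3, 4, 758]
`print(a)` → prints [79, 40, 94]
`print(b)` → prints [6, 3, 4, 758]

Answer:
[79, 40, 94]
[6, 3, 4, 758]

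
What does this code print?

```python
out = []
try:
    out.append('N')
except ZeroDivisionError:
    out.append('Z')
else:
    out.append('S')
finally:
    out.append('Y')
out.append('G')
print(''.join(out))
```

Execution trace: 'N' (try body, no exception) → 'S' (else) → 'Y' (finally) → 'G' (after the try/except). Output: NSYG

Answer: NSYG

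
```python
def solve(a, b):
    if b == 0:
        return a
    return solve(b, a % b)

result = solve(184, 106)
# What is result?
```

solve(184, 106) -> solve(106, 78) -> solve(78, 28) -> solve(28, 22) -> solve(22, 6) -> solve(6, 4) -> solve(4, 2) -> solve(2, 0) -> 2

Answer: 2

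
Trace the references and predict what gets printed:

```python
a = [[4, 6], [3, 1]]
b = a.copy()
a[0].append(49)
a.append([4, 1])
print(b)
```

Key concept: shallow copy with nested lists.
Step by step:
`a = [[4, 6], [3, 1]]` → a = [[4, 6], [3, 1]]
`b = a.copy()` → b = [[4, 6], [3, 1]]
`a[0].append(49)` → a = [[4, 6, 49], [3, 1]]; b = [[4, 6, 49], [3, 1]]
`a.append([4, 1])` → a = [[4, 6, 49], [3, 1], [4, 1]]
`print(b)` → prints [[4, 6, 49], [3, 1]]

Answer: [[4, 6, 49], [3, 1]]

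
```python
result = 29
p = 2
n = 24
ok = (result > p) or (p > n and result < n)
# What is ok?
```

Trace:
`result = 29` → result = 29
`p = 2` → p = 2
`n = 24` → n = 24
`ok = (result > p) or (p > n and result < n)` → ok = True
So ok = True

Answer: True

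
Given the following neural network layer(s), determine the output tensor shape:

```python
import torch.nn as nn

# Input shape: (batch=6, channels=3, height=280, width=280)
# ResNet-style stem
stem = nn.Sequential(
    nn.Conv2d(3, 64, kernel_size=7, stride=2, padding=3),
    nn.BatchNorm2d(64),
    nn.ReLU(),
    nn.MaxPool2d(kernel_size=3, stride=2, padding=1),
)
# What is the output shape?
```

Input: (6, 3, 280, 280) -> after Conv2d 7x7 stride=2: (6, 64, 140, 140) -> Output: (6, 64, 70, 70)

Answer: (6, 64, 70, 70)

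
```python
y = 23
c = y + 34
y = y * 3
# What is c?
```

Trace:
`y = 23` → y = 23
`c = y + 34` → c = 57
`y = y * 3` → y = 69
So c = 57

Answer: 57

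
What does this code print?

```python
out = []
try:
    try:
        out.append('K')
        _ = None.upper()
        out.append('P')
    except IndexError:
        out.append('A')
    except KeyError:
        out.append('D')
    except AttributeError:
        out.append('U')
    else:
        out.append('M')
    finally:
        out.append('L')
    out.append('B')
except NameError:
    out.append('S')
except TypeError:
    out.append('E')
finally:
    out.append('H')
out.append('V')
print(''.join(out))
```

Execution trace: 'K' (inner try body) → 'U' (inner except AttributeError) → 'L' (inner finally) → 'B' (try body, no exception) → 'H' (finally) → 'V' (after the try/except). Output: KULBHV

Answer: KULBHV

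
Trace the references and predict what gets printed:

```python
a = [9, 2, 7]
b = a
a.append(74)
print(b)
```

Key concept: basic list aliasing.
Step by step:
`a = [9, 2, 7]` → a = [9, 2, 7]
`b = a` → b = [9, 2, 7] (same object as a)
`a.append(74)` → a = [9, 2, 7, 74] (same object as b); b = [9, 2, 7, 74] (same object as a)
`print(b)` → prints [9, 2, 7, 74]

Answer: [9, 2, 7, 74]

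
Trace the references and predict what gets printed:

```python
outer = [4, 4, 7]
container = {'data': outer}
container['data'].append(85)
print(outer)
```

Key concept: dict holds reference to list.
Step by step:
`outer = [4, 4, 7]` → outer = [4, 4, 7]
`container = {'data': outer}` → container = {'data': [4, 4, 7]}
`container['data'].append(85)` → outer = [4, 4, 7, 85]; container = {'data': [4, 4, 7, 85]}
`print(outer)` → prints [4, 4, 7, 85]

Answer: [4, 4, 7, 85]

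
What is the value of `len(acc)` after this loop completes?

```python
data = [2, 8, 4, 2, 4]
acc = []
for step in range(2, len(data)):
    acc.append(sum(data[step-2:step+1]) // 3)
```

Number of 3-element averages
`acc` takes the values: [] → [4] → [4, 4] → [4, 4, 3]
So `len(acc)` = 3

Answer: 3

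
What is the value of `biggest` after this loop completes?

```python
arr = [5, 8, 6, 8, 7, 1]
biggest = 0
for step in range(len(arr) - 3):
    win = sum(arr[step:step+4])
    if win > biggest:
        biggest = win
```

Max sum of 4-element window in [5, 8, 6, 8, 7, 1]
`biggest` takes the values: 0 → 27 → 29

Answer: 29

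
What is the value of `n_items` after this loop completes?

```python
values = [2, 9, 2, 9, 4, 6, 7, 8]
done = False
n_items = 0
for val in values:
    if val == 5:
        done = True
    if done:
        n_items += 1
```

Count elements after first 5 in [2, 9, 2, 9, 4, 6, 7, 8]
`n_items` takes the values: 0

Answer: 0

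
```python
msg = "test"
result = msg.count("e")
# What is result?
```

Trace:
`msg = "test"` → msg = 'test'
`result = msg.count("e")` → result = 1
So result = 1

Answer: 1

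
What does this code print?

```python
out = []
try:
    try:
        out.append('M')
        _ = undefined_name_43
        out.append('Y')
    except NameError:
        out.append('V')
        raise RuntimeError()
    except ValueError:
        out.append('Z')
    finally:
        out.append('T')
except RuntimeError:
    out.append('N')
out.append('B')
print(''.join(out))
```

Execution trace: 'M' (inner try body) → 'V' (inner except NameError) → 'T' (inner finally) → 'N' (outer except RuntimeError) → 'B' (after the try/except). Output: MVTNB

Answer: MVTNB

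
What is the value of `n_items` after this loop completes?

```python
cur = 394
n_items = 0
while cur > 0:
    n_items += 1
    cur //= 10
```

Count digits by repeated division by 10
`n_items` takes the values: 0 → 1 → 2 → 3

Answer: 3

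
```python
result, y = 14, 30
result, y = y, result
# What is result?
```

Trace:
`result, y = 14, 30` → result = 14; y = 30
`result, y = y, result` → result = 30; y = 14
So result = 30

Answer: 30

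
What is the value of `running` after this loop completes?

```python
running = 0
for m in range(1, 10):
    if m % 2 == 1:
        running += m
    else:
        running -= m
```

Add odd, subtract even
`running` takes the values: 0 → 1 → -1 → 2 → -2 → 3 → -3 → 4 → -4 → 5

Answer: 5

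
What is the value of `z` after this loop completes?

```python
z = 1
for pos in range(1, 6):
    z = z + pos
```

Start at 1, add 1 through 5
`z` takes the values: 1 → 2 → 4 → 7 → 11 → 16

Answer: 16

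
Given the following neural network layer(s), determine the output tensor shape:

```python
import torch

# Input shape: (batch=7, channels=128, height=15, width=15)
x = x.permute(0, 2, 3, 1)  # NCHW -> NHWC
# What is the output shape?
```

Input: (7, 128, 15, 15) -> Output: (7, 15, 15, 128)

Answer: (7, 15, 15, 128)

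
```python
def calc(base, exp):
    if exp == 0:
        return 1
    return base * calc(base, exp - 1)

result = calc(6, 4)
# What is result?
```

calc(6, 4) = 6 * 6 * 6 * 6 = 1296

Answer: 1296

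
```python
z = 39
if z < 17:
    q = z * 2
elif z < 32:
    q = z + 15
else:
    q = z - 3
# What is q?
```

Trace:
`z = 39` → z = 39
`if z < 17: ...` → z < 17 is False, z < 32 is False, take else branch → q = 36
So q = 36

Answer: 36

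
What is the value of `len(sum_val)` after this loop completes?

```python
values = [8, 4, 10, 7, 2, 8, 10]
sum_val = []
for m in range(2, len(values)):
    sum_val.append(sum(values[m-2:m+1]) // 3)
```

Number of 3-element averages
`sum_val` takes the values: [] → [7] → [7, 7] → [7, 7, 6] → [7, 7, 6, 5] → [7, 7, 6, 5, 6]
So `len(sum_val)` = 5

Answer: 5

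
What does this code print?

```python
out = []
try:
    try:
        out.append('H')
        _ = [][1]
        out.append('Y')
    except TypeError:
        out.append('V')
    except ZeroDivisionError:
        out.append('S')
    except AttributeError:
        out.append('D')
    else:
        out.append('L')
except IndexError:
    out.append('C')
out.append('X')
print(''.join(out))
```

Execution trace: 'H' (try body) → 'C' (outer except IndexError) → 'X' (after the try/except). Output: HCX

Answer: HCX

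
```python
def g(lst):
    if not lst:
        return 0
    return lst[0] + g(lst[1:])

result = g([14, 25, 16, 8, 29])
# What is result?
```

14 + 25 + 16 + 8 + 29 + 0 = 92

Answer: 92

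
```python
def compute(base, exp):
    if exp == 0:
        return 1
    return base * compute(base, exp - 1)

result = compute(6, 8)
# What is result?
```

compute(6, 8) = 6 * 6 * 6 * 6 * 6 * 6 * 6 * 6 = 1679616

Answer: 1679616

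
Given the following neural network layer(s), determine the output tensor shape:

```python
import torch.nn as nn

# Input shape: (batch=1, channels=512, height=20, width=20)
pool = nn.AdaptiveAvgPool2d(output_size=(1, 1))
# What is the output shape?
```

Input: (1, 512, 20, 20) -> Output: (1, 512, 1, 1)

Answer: (1, 512, 1, 1)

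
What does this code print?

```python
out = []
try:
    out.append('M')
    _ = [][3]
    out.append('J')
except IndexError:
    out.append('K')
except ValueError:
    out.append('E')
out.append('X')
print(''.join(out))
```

Execution trace: 'M' (try body) → 'K' (except IndexError) → 'X' (after the try/except). Output: MKX

Answer: MKX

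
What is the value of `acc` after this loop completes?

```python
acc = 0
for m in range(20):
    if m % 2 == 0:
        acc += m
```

Sum of even numbers 0 to 19
`acc` takes the values: 0 → 2 → 6 → 12 → 20 → 30 → 42 → 56 → 72 → 90

Answer: 90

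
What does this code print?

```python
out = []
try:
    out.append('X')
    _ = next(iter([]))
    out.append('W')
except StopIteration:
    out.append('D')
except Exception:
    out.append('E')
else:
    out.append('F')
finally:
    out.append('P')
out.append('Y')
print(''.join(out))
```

Execution trace: 'X' (try body) → 'D' (except StopIteration) → 'P' (finally) → 'Y' (after the try/except). Output: XDPY

Answer: XDPY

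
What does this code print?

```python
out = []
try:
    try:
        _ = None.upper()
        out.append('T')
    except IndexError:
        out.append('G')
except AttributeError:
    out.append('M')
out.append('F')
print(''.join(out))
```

Execution trace: 'M' (outer except AttributeError) → 'F' (after the try/except). Output: MF

Answer: MF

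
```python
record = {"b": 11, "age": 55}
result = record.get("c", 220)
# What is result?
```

Trace:
`record = {"b": 11, "age": 55}` → record = {'b': 11, 'age': 55}
`result = record.get("c", 220)` → result = 220
So result = 220

Answer: 220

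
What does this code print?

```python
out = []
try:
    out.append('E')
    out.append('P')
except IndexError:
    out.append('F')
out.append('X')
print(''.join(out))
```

Execution trace: 'E' (try body) → 'P' (try body, no exception) → 'X' (after the try/except). Output: EPX

Answer: EPX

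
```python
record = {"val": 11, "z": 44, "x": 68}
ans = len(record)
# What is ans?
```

Trace:
`record = {"val": 11, "z": 44, "x": 68}` → record = {'val': 11, 'z': 44, 'x': 68}
`ans = len(record)` → ans = 3
So ans = 3

Answer: 3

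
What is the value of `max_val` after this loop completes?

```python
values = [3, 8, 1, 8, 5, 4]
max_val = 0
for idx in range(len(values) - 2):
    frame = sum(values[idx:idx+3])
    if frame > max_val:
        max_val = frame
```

Max sum of 3-element window in [3, 8, 1, 8, 5, 4]
`max_val` takes the values: 0 → 12 → 17

Answer: 17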